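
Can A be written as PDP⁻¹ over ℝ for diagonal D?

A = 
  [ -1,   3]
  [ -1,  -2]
No

tr(A) = -3, det(A) = 5
Characteristic polynomial: λ² - tr(A)λ + det(A) = λ² + 3λ + 5
λ² + 3λ + 5 = 0  ⇒  λ = (-3 ± √((3)² - 4·(5)))/2 = (-3 ± √(-11))/2
  = (-3 + i√11)/2,  (-3 - i√11)/2
Eigenvalues: (-3 + i√11)/2, (-3 - i√11)/2  (≈ -1.5 + 1.658i, -1.5 - 1.658i)
Has complex eigenvalues (not diagonalizable over ℝ).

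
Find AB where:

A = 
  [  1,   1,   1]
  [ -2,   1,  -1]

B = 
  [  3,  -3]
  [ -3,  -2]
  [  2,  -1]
AB = 
  [  2,  -6]
  [-11,   5]

A is 2×3 and B is 3×2, so AB is 2×2. Each entry is (row of A)·(column of B):
AB[1,1] = (1)(3) + (1)(-3) + (1)(2) = 2
AB[1,2] = (1)(-3) + (1)(-2) + (1)(-1) = -6
AB[2,1] = (-2)(3) + (1)(-3) + (-1)(2) = -11
AB[2,2] = (-2)(-3) + (1)(-2) + (-1)(-1) = 5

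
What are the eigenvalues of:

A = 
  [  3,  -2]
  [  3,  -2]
λ = 1, 0

tr(A) = 1, det(A) = 0
Characteristic polynomial: λ² - tr(A)λ + det(A) = λ² - λ
λ² - λ = λ(λ - 1)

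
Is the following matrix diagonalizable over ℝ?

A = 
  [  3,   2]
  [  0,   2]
Yes

tr(A) = 5, det(A) = 6
Characteristic polynomial: λ² - tr(A)λ + det(A) = λ² - 5λ + 6
λ² - 5λ + 6 = (λ - 2)(λ - 3)
Eigenvalues: 3, 2
λ=2: alg. mult. = 1, geom. mult. = 2 - rank(A - (2)I) = 2 - 1 = 1
λ=3: alg. mult. = 1, geom. mult. = 2 - rank(A - (3)I) = 2 - 1 = 1
Sum of geometric multiplicities equals n, so A has n independent eigenvectors.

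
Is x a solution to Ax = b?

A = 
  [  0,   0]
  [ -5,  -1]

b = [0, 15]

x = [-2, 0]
No

Ax = [0, 10] ≠ b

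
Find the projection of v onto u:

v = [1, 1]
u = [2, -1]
v·u = (1)(2) + (1)(-1) = 1
u·u = (2)² + (-1)² = 5
proj_u(v) = (v·u / u·u) × u = (1/5) × u

proj_u(v) = [2/5, -1/5]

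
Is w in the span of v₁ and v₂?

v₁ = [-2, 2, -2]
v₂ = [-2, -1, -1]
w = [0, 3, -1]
Yes

Form the augmented matrix and row-reduce:
[v₁|v₂|w] = 
  [ -2,  -2,   0]
  [  2,  -1,   3]
  [ -2,  -1,  -1]
R2 → R2 + (1)·R1
R3 → R3 - (1)·R1
R3 → R3 + (1/3)·R2
REF = 
  [ -2,  -2,   0]
  [  0,  -3,   3]
  [  0,   0,   0]

No row of the form [0 0 | nonzero], so the system is consistent. Back-substitution gives c₁ = 1, c₂ = -1: w = (1)·v₁ + (-1)·v₂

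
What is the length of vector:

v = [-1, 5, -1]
5.196

||v||₂ = √((-1)² + (5)² + (-1)²) = √27 = 5.196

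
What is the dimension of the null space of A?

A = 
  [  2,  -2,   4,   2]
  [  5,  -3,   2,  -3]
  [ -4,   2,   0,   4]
nullity(A) = 2

Row reduce:
R2 → R2 - (5/2)·R1
R3 → R3 + (2)·R1
R3 → R3 + (1)·R2
REF = 
  [  2,  -2,   4,   2]
  [  0,   2,  -8,  -8]
  [  0,   0,   0,   0]
Pivot columns: 1, 2 → 2 pivots.
rank(A) = 2, so nullity(A) = 4 - 2 = 2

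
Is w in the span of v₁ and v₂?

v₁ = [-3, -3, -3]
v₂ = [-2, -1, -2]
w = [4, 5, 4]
Yes

Form the augmented matrix and row-reduce:
[v₁|v₂|w] = 
  [ -3,  -2,   4]
  [ -3,  -1,   5]
  [ -3,  -2,   4]
R2 → R2 - (1)·R1
R3 → R3 - (1)·R1
REF = 
  [ -3,  -2,   4]
  [  0,   1,   1]
  [  0,   0,   0]

No row of the form [0 0 | nonzero], so the system is consistent. Back-substitution gives c₁ = -2, c₂ = 1: w = (-2)·v₁ + (1)·v₂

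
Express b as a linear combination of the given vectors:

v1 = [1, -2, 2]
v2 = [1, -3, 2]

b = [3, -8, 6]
c1 = 1, c2 = 2

b = 1·v1 + 2·v2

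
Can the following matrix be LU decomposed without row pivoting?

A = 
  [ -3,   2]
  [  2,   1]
Yes.
A[1,1] = -3 ≠ 0, so Gaussian elimination proceeds without a row swap: multiplier ℓ₂₁ = (2)/(-3) = -2/3, and U[2,2] = 1 - (-2/3)(2) = 7/3.
L = 
  [   1,    0]
  [-2/3,    1]
U = 
  [ -3,   2]
  [  0, 7/3]
Check row 2 of LU: [(-2/3)(-3), (-2/3)(2) + (7/3)] = [2, 1] = row 2 of A ✓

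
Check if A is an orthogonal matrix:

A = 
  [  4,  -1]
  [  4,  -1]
No

AᵀA = 
  [ 32,  -8]
  [ -8,   2]
≠ I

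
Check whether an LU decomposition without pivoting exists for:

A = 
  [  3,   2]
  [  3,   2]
Yes.
A[1,1] = 3 ≠ 0, so Gaussian elimination proceeds without a row swap: multiplier ℓ₂₁ = (3)/(3) = 1, and U[2,2] = 2 - (1)(2) = 0.
L = 
  [  1,   0]
  [  1,   1]
U = 
  [  3,   2]
  [  0,   0]
Check row 2 of LU: [(1)(3), (1)(2) + 0] = [3, 2] = row 2 of A ✓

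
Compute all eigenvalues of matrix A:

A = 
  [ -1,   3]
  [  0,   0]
λ = 0, -1

tr(A) = -1, det(A) = 0
Characteristic polynomial: λ² - tr(A)λ + det(A) = λ² + λ
λ² + λ = λ(λ + 1)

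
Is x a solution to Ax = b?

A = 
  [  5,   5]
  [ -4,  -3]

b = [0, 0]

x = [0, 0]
Yes

Ax = [0, 0] = b ✓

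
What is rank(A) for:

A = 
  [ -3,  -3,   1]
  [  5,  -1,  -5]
Row reduce:
R2 → R2 + (5/3)·R1
REF = 
  [   -3,    -3,     1]
  [    0,    -6, -10/3]
Pivot columns: 1, 2 → 2 pivots.

rank(A) = 2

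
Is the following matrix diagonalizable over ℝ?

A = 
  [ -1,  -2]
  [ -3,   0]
Yes

tr(A) = -1, det(A) = -6
Characteristic polynomial: λ² - tr(A)λ + det(A) = λ² + λ - 6
λ² + λ - 6 = (λ + 3)(λ - 2)
Eigenvalues: 2, -3
λ=-3: alg. mult. = 1, geom. mult. = 2 - rank(A - (-3)I) = 2 - 1 = 1
λ=2: alg. mult. = 1, geom. mult. = 2 - rank(A - (2)I) = 2 - 1 = 1
Sum of geometric multiplicities equals n, so A has n independent eigenvectors.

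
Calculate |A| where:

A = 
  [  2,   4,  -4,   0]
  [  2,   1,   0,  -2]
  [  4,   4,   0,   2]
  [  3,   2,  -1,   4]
Cofactor expansion along row 1: det(A) = a₁₁M₁₁ - a₁₂M₁₂ + a₁₃M₁₃ - a₁₄M₁₄

M₁₁ = det[[1, 0, -2]; [4, 0, 2]; [2, -1, 4]]
  = (1)·((0)(4) - (2)(-1)) - (0)·((4)(4) - (2)(2)) + (-2)·((4)(-1) - (0)(2))
  = (1)(2) - (0)(12) + (-2)(-4)
  = 10
M₁₂ = det[[2, 0, -2]; [4, 0, 2]; [3, -1, 4]]
  = (2)·((0)(4) - (2)(-1)) - (0)·((4)(4) - (2)(3)) + (-2)·((4)(-1) - (0)(3))
  = (2)(2) - (0)(10) + (-2)(-4)
  = 12
M₁₃ = det[[2, 1, -2]; [4, 4, 2]; [3, 2, 4]]
  = (2)·((4)(4) - (2)(2)) - (1)·((4)(4) - (2)(3)) + (-2)·((4)(2) - (4)(3))
  = (2)(12) - (1)(10) + (-2)(-4)
  = 22
M₁₄ = det[[2, 1, 0]; [4, 4, 0]; [3, 2, -1]]
  = (2)·((4)(-1) - (0)(2)) - (1)·((4)(-1) - (0)(3)) + (0)·((4)(2) - (4)(3))
  = (2)(-4) - (1)(-4) + (0)(-4)
  = -4

det(A) = (2)(10) - (4)(12) + (-4)(22) - (0)(-4) = -116

det(A) = -116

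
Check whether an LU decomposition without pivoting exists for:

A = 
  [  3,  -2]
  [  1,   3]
Yes.
A[1,1] = 3 ≠ 0, so Gaussian elimination proceeds without a row swap: multiplier ℓ₂₁ = (1)/(3) = 1/3, and U[2,2] = 3 - (1/3)(-2) = 11/3.
L = 
  [  1,   0]
  [1/3,   1]
U = 
  [   3,   -2]
  [   0, 11/3]
Check row 2 of LU: [(1/3)(3), (1/3)(-2) + (11/3)] = [1, 3] = row 2 of A ✓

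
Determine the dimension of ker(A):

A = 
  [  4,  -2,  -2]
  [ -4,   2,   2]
nullity(A) = 2

Row reduce:
R2 → R2 + (1)·R1
REF = 
  [  4,  -2,  -2]
  [  0,   0,   0]
Pivot columns: 1 → 1 pivot.
rank(A) = 1, so nullity(A) = 3 - 1 = 2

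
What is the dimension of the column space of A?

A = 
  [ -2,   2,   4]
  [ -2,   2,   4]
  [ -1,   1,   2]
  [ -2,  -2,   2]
Row reduce:
R2 → R2 - (1)·R1
R3 → R3 - (1/2)·R1
R4 → R4 - (1)·R1
Swap R2 ↔ R4
REF = 
  [ -2,   2,   4]
  [  0,  -4,  -2]
  [  0,   0,   0]
  [  0,   0,   0]
Pivot columns: 1, 2 → 2 pivots.
dim(Col(A)) = number of pivot columns = 2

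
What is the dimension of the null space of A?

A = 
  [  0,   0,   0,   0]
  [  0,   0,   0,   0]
nullity(A) = 4

Row reduce:
(no row operations needed)
REF = 
  [  0,   0,   0,   0]
  [  0,   0,   0,   0]
Pivot columns: none → 0 pivots.
rank(A) = 0, so nullity(A) = 4 - 0 = 4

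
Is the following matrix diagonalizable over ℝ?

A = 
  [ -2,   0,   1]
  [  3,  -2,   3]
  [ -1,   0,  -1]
No

Characteristic polynomial: det(λI - A) = λ³ + 5λ² + 9λ + 6
Testing integer divisors of the constant term: p(-2) = 0, so (λ + 2) is a factor:
p(λ) = (λ + 2)(λ² + 3λ + 3)
λ² + 3λ + 3 = 0  ⇒  λ = (-3 ± √((3)² - 4·(3)))/2 = (-3 ± √(-3))/2
  = (-3 + i√3)/2,  (-3 - i√3)/2
Eigenvalues: -2, (-3 + i√3)/2, (-3 - i√3)/2  (≈ -2, -1.5 + 0.866i, -1.5 - 0.866i)
Has complex eigenvalues (not diagonalizable over ℝ).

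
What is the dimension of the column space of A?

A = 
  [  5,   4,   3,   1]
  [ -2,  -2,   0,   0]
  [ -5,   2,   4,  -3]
dim(Col(A)) = 3

Row reduce:
R2 → R2 + (2/5)·R1
R3 → R3 + (1)·R1
R3 → R3 + (15)·R2
REF = 
  [   5,    4,    3,    1]
  [   0, -2/5,  6/5,  2/5]
  [   0,    0,   25,    4]
Pivot columns: 1, 2, 3 → 3 pivots.
dim(Col(A)) = number of pivot columns = 3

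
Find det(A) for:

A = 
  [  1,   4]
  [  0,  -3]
-3

For a 2×2 matrix, det = ad - bc = (1)(-3) - (4)(0) = -3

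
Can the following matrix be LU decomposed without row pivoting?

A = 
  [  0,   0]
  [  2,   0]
No.
A[1,1] = 0 but A[2,1] = 2 ≠ 0. Any LU with L unit lower triangular has (LU)[1,1] = U[1,1] and (LU)[2,1] = L[2,1]·U[1,1]; matching A forces U[1,1] = 0, which then forces (LU)[2,1] = 0 ≠ 2. A row swap (pivoting) is required.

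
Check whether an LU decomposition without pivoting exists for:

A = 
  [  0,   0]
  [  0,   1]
Yes.
The first column is zero, so A is already upper triangular: L = I, U = A.
L = 
  [  1,   0]
  [  0,   1]
U = 
  [  0,   0]
  [  0,   1]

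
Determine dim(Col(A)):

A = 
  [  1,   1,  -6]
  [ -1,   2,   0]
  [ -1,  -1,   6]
dim(Col(A)) = 2

Row reduce:
R2 → R2 + (1)·R1
R3 → R3 + (1)·R1
REF = 
  [  1,   1,  -6]
  [  0,   3,  -6]
  [  0,   0,   0]
Pivot columns: 1, 2 → 2 pivots.
dim(Col(A)) = number of pivot columns = 2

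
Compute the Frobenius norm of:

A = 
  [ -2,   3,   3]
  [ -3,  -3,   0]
||A||_F = 6.325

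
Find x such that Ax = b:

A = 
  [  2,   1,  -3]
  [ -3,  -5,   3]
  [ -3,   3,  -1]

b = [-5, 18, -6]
Row reduce the augmented matrix [A|b]:
R2 → R2 + (3/2)·R1
R3 → R3 + (3/2)·R1
R3 → R3 + (9/7)·R2
REF = 
  [    2,     1,    -3,    -5]
  [    0,  -7/2,  -3/2,  21/2]
  [    0,     0, -52/7,     0]

Back-substitution:
x₃ = 0 / (-52/7) = 0
x₂ = (21/2 - (-3/2)(0)) / (-7/2) = -3
x₁ = (-5 - (1)(-3) - (-3)(0)) / 2 = -1

x = [-1, -3, 0]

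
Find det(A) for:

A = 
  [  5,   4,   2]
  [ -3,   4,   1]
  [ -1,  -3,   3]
133

Cofactor expansion along row 1:
det(A) = (5)·((4)(3) - (1)(-3)) - (4)·((-3)(3) - (1)(-1)) + (2)·((-3)(-3) - (4)(-1))
  = (5)(15) - (4)(-8) + (2)(13)
  = 133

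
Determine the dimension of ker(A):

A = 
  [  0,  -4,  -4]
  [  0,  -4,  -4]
nullity(A) = 2

Row reduce:
R2 → R2 - (1)·R1
REF = 
  [  0,  -4,  -4]
  [  0,   0,   0]
Pivot columns: 2 → 1 pivot.
rank(A) = 1, so nullity(A) = 3 - 1 = 2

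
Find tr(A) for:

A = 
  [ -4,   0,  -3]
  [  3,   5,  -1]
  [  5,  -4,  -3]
-2

tr(A) = -4 + 5 + -3 = -2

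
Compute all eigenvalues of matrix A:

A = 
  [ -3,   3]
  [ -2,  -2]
λ = (-5 + i√23)/2, (-5 - i√23)/2  (≈ -2.5 + 2.398i, -2.5 - 2.398i)

tr(A) = -5, det(A) = 12
Characteristic polynomial: λ² - tr(A)λ + det(A) = λ² + 5λ + 12
λ² + 5λ + 12 = 0  ⇒  λ = (-5 ± √((5)² - 4·(12)))/2 = (-5 ± √(-23))/2
  = (-5 + i√23)/2,  (-5 - i√23)/2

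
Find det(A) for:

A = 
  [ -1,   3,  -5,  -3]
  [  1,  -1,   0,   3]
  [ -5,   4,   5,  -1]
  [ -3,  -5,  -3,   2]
-699

Cofactor expansion along row 1: det(A) = a₁₁M₁₁ - a₁₂M₁₂ + a₁₃M₁₃ - a₁₄M₁₄

M₁₁ = det[[-1, 0, 3]; [4, 5, -1]; [-5, -3, 2]]
  = (-1)·((5)(2) - (-1)(-3)) - (0)·((4)(2) - (-1)(-5)) + (3)·((4)(-3) - (5)(-5))
  = (-1)(7) - (0)(3) + (3)(13)
  = 32
M₁₂ = det[[1, 0, 3]; [-5, 5, -1]; [-3, -3, 2]]
  = (1)·((5)(2) - (-1)(-3)) - (0)·((-5)(2) - (-1)(-3)) + (3)·((-5)(-3) - (5)(-3))
  = (1)(7) - (0)(-13) + (3)(30)
  = 97
M₁₃ = det[[1, -1, 3]; [-5, 4, -1]; [-3, -5, 2]]
  = (1)·((4)(2) - (-1)(-5)) - (-1)·((-5)(2) - (-1)(-3)) + (3)·((-5)(-5) - (4)(-3))
  = (1)(3) - (-1)(-13) + (3)(37)
  = 101
M₁₄ = det[[1, -1, 0]; [-5, 4, 5]; [-3, -5, -3]]
  = (1)·((4)(-3) - (5)(-5)) - (-1)·((-5)(-3) - (5)(-3)) + (0)·((-5)(-5) - (4)(-3))
  = (1)(13) - (-1)(30) + (0)(37)
  = 43

det(A) = (-1)(32) - (3)(97) + (-5)(101) - (-3)(43) = -699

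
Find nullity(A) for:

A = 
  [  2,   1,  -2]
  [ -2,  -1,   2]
nullity(A) = 2

Row reduce:
R2 → R2 + (1)·R1
REF = 
  [  2,   1,  -2]
  [  0,   0,   0]
Pivot columns: 1 → 1 pivot.
rank(A) = 1, so nullity(A) = 3 - 1 = 2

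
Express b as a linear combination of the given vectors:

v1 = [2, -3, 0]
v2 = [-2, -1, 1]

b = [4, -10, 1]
c1 = 3, c2 = 1

b = 3·v1 + 1·v2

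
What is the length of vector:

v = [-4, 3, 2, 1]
5.477

||v||₂ = √((-4)² + (3)² + (2)² + (1)²) = √30 = 5.477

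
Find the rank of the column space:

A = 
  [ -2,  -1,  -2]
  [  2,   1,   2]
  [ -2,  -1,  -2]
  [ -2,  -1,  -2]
dim(Col(A)) = 1

Row reduce:
R2 → R2 + (1)·R1
R3 → R3 - (1)·R1
R4 → R4 - (1)·R1
REF = 
  [ -2,  -1,  -2]
  [  0,   0,   0]
  [  0,   0,   0]
  [  0,   0,   0]
Pivot columns: 1 → 1 pivot.
dim(Col(A)) = number of pivot columns = 1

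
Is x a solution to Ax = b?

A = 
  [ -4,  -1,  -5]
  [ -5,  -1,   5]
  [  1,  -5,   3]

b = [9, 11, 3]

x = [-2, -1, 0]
Yes

Ax = [9, 11, 3] = b ✓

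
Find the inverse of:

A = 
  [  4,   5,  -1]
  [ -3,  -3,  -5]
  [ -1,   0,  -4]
det(A) = (4)·((-3)(-4) - (-5)(0)) - (5)·((-3)(-4) - (-5)(-1)) + (-1)·((-3)(0) - (-3)(-1))
  = (4)(12) - (5)(7) + (-1)(-3)
  = 16
det(A) = 16 ≠ 0, so A is invertible.

Cofactors Cᵢⱼ = (-1)ⁱ⁺ʲ·Mᵢⱼ:
C = 
  [ 12,  -7,  -3]
  [ 20, -17,  -5]
  [-28,  23,   3]

adj(A) = Cᵀ:
adj(A) = 
  [ 12,  20, -28]
  [ -7, -17,  23]
  [ -3,  -5,   3]

A⁻¹ = (1/16) · adj(A):
A⁻¹ = 
  [   3/4,    5/4,   -7/4]
  [ -7/16, -17/16,  23/16]
  [ -3/16,  -5/16,   3/16]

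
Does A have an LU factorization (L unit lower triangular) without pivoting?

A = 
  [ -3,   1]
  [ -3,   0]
Yes.
A[1,1] = -3 ≠ 0, so Gaussian elimination proceeds without a row swap: multiplier ℓ₂₁ = (-3)/(-3) = 1, and U[2,2] = 0 - (1)(1) = -1.
L = 
  [  1,   0]
  [  1,   1]
U = 
  [ -3,   1]
  [  0,  -1]
Check row 2 of LU: [(1)(-3), (1)(1) + (-1)] = [-3, 0] = row 2 of A ✓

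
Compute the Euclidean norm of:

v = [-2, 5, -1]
5.477

||v||₂ = √((-2)² + (5)² + (-1)²) = √30 = 5.477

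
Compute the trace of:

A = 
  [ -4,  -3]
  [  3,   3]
-1

tr(A) = -4 + 3 = -1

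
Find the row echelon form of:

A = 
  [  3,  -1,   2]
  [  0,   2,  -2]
Row operations:
No row operations needed (already in echelon form).

Resulting echelon form:
REF = 
  [  3,  -1,   2]
  [  0,   2,  -2]

Rank = 2 (number of non-zero pivot rows).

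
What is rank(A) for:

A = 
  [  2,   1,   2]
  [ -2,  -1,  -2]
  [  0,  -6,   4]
Row reduce:
R2 → R2 + (1)·R1
Swap R2 ↔ R3
REF = 
  [  2,   1,   2]
  [  0,  -6,   4]
  [  0,   0,   0]
Pivot columns: 1, 2 → 2 pivots.

rank(A) = 2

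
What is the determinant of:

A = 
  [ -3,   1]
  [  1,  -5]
14

For a 2×2 matrix, det = ad - bc = (-3)(-5) - (1)(1) = 14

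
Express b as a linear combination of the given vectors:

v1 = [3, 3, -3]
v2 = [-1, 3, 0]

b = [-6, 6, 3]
c1 = -1, c2 = 3

b = -1·v1 + 3·v2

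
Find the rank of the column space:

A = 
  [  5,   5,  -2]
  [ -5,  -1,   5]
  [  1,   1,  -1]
dim(Col(A)) = 3

Row reduce:
R2 → R2 + (1)·R1
R3 → R3 - (1/5)·R1
REF = 
  [   5,    5,   -2]
  [   0,    4,    3]
  [   0,    0, -3/5]
Pivot columns: 1, 2, 3 → 3 pivots.
dim(Col(A)) = number of pivot columns = 3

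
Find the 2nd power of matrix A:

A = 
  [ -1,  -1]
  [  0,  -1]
A² = A·A:
A²[1,1] = (-1)(-1) + (-1)(0) = 1
A²[1,2] = (-1)(-1) + (-1)(-1) = 2
A²[2,1] = (0)(-1) + (-1)(0) = 0
A²[2,2] = (0)(-1) + (-1)(-1) = 1
A² = 
  [  1,   2]
  [  0,   1]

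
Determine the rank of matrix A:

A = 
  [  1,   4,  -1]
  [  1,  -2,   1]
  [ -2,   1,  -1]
Row reduce:
R2 → R2 - (1)·R1
R3 → R3 + (2)·R1
R3 → R3 + (3/2)·R2
REF = 
  [  1,   4,  -1]
  [  0,  -6,   2]
  [  0,   0,   0]
Pivot columns: 1, 2 → 2 pivots.

rank(A) = 2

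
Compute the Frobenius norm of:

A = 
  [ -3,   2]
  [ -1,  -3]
||A||_F = 4.796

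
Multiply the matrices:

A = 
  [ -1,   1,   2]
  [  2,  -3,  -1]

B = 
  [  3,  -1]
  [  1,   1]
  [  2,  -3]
AB = 
  [  2,  -4]
  [  1,  -2]

A is 2×3 and B is 3×2, so AB is 2×2. Each entry is (row of A)·(column of B):
AB[1,1] = (-1)(3) + (1)(1) + (2)(2) = 2
AB[1,2] = (-1)(-1) + (1)(1) + (2)(-3) = -4
AB[2,1] = (2)(3) + (-3)(1) + (-1)(2) = 1
AB[2,2] = (2)(-1) + (-3)(1) + (-1)(-3) = -2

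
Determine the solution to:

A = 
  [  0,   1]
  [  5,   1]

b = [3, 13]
x = [2, 3]

Row reduce the augmented matrix [A|b]:
Swap R1 ↔ R2
REF = 
  [  5,   1,  13]
  [  0,   1,   3]

Back-substitution:
x₂ = 3 / 1 = 3
x₁ = (13 - (1)(3)) / 5 = 2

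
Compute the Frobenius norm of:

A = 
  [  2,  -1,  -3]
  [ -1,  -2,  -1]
||A||_F = 4.472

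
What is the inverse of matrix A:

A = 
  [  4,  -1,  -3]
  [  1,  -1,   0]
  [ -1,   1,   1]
det(A) = (4)·((-1)(1) - (0)(1)) - (-1)·((1)(1) - (0)(-1)) + (-3)·((1)(1) - (-1)(-1))
  = (4)(-1) - (-1)(1) + (-3)(0)
  = -3
det(A) = -3 ≠ 0, so A is invertible.

Cofactors Cᵢⱼ = (-1)ⁱ⁺ʲ·Mᵢⱼ:
C = 
  [ -1,  -1,   0]
  [ -2,   1,  -3]
  [ -3,  -3,  -3]

adj(A) = Cᵀ:
adj(A) = 
  [ -1,  -2,  -3]
  [ -1,   1,  -3]
  [  0,  -3,  -3]

A⁻¹ = (-1/3) · adj(A):
A⁻¹ = 
  [ 1/3,  2/3,    1]
  [ 1/3, -1/3,    1]
  [   0,    1,    1]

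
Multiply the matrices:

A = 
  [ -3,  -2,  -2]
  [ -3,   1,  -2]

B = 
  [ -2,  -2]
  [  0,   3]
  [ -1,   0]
A is 2×3 and B is 3×2, so AB is 2×2. Each entry is (row of A)·(column of B):
AB[1,1] = (-3)(-2) + (-2)(0) + (-2)(-1) = 8
AB[1,2] = (-3)(-2) + (-2)(3) + (-2)(0) = 0
AB[2,1] = (-3)(-2) + (1)(0) + (-2)(-1) = 8
AB[2,2] = (-3)(-2) + (1)(3) + (-2)(0) = 9

AB = 
  [  8,   0]
  [  8,   9]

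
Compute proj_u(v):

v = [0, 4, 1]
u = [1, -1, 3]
v·u = (0)(1) + (4)(-1) + (1)(3) = -1
u·u = (1)² + (-1)² + (3)² = 11
proj_u(v) = (v·u / u·u) × u = (-1/11) × u

proj_u(v) = [-1/11, 1/11, -3/11]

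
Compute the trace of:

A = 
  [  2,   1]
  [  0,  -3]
-1

tr(A) = 2 + -3 = -1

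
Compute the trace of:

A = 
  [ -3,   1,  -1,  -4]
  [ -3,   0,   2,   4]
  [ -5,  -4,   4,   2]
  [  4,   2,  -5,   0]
1

tr(A) = -3 + 0 + 4 + 0 = 1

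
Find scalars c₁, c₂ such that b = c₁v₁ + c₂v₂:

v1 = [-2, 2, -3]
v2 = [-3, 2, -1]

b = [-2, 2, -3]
c1 = 1, c2 = 0

b = 1·v1 + 0·v2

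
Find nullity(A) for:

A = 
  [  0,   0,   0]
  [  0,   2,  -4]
nullity(A) = 2

Row reduce:
Swap R1 ↔ R2
REF = 
  [  0,   2,  -4]
  [  0,   0,   0]
Pivot columns: 2 → 1 pivot.
rank(A) = 1, so nullity(A) = 3 - 1 = 2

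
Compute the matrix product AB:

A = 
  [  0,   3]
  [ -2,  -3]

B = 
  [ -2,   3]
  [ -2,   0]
AB = 
  [ -6,   0]
  [ 10,  -6]

A is 2×2 and B is 2×2, so AB is 2×2. Each entry is (row of A)·(column of B):
AB[1,1] = (0)(-2) + (3)(-2) = -6
AB[1,2] = (0)(3) + (3)(0) = 0
AB[2,1] = (-2)(-2) + (-3)(-2) = 10
AB[2,2] = (-2)(3) + (-3)(0) = -6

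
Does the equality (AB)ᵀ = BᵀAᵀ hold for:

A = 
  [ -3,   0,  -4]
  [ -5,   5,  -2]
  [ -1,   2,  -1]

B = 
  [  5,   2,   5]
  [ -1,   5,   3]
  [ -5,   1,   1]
Yes

(AB)ᵀ = 
  [  5, -20,  -2]
  [-10,  13,   7]
  [-19, -12,   0]

BᵀAᵀ = 
  [  5, -20,  -2]
  [-10,  13,   7]
  [-19, -12,   0]

Both sides are equal — this is the standard identity (AB)ᵀ = BᵀAᵀ, which holds for all A, B.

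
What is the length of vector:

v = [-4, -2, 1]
4.583

||v||₂ = √((-4)² + (-2)² + (1)²) = √21 = 4.583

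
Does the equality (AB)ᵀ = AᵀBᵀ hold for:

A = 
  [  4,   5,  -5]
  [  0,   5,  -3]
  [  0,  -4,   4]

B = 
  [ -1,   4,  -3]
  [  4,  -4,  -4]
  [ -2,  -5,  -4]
No

(AB)ᵀ = 
  [ 26,  26, -24]
  [ 21,  -5,  -4]
  [-12,  -8,   0]

AᵀBᵀ = 
  [ -4,  16,  -8]
  [ 27,  16, -19]
  [-19, -24,   9]

The two matrices differ, so (AB)ᵀ ≠ AᵀBᵀ in general. The correct identity is (AB)ᵀ = BᵀAᵀ.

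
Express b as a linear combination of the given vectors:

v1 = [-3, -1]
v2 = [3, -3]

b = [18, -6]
c1 = -3, c2 = 3

b = -3·v1 + 3·v2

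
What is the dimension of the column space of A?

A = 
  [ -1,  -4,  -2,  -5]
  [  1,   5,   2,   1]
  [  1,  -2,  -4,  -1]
Row reduce:
R2 → R2 + (1)·R1
R3 → R3 + (1)·R1
R3 → R3 + (6)·R2
REF = 
  [ -1,  -4,  -2,  -5]
  [  0,   1,   0,  -4]
  [  0,   0,  -6, -30]
Pivot columns: 1, 2, 3 → 3 pivots.
dim(Col(A)) = number of pivot columns = 3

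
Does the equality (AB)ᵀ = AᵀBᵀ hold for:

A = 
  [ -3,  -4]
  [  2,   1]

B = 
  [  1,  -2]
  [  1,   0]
No

(AB)ᵀ = 
  [ -7,   3]
  [  6,  -4]

AᵀBᵀ = 
  [ -7,  -3]
  [ -6,  -4]

The two matrices differ, so (AB)ᵀ ≠ AᵀBᵀ in general. The correct identity is (AB)ᵀ = BᵀAᵀ.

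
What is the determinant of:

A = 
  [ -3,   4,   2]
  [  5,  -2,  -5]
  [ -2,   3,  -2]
45

Cofactor expansion along row 1:
det(A) = (-3)·((-2)(-2) - (-5)(3)) - (4)·((5)(-2) - (-5)(-2)) + (2)·((5)(3) - (-2)(-2))
  = (-3)(19) - (4)(-20) + (2)(11)
  = 45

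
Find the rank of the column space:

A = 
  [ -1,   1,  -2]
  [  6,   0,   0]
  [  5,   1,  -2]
Row reduce:
R2 → R2 + (6)·R1
R3 → R3 + (5)·R1
R3 → R3 - (1)·R2
REF = 
  [ -1,   1,  -2]
  [  0,   6, -12]
  [  0,   0,   0]
Pivot columns: 1, 2 → 2 pivots.
dim(Col(A)) = number of pivot columns = 2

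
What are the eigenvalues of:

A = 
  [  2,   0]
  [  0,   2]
tr(A) = 4, det(A) = 4
Characteristic polynomial: λ² - tr(A)λ + det(A) = λ² - 4λ + 4
λ² - 4λ + 4 = (λ - 2)²

λ = 2, 2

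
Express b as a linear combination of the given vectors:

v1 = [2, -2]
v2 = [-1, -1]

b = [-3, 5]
c1 = -2, c2 = -1

b = -2·v1 + -1·v2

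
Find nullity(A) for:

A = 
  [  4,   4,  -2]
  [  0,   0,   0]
nullity(A) = 2

Row reduce:
(no row operations needed)
REF = 
  [  4,   4,  -2]
  [  0,   0,   0]
Pivot columns: 1 → 1 pivot.
rank(A) = 1, so nullity(A) = 3 - 1 = 2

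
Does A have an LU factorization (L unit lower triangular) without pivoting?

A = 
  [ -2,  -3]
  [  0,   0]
Yes.
A[1,1] = -2 ≠ 0, so Gaussian elimination proceeds without a row swap: multiplier ℓ₂₁ = (0)/(-2) = 0, and U[2,2] = 0 - (0)(-3) = 0.
L = 
  [  1,   0]
  [  0,   1]
U = 
  [ -2,  -3]
  [  0,   0]
Check row 2 of LU: [(0)(-2), (0)(-3) + 0] = [0, 0] = row 2 of A ✓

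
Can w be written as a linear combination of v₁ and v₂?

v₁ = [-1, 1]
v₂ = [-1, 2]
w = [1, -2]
Yes

Form the augmented matrix and row-reduce:
[v₁|v₂|w] = 
  [ -1,  -1,   1]
  [  1,   2,  -2]
R2 → R2 + (1)·R1
REF = 
  [ -1,  -1,   1]
  [  0,   1,  -1]

No row of the form [0 0 | nonzero], so the system is consistent. Back-substitution gives c₁ = 0, c₂ = -1: w = (0)·v₁ + (-1)·v₂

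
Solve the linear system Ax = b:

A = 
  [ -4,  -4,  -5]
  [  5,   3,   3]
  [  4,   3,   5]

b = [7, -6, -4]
x = [0, -3, 1]

Row reduce the augmented matrix [A|b]:
R2 → R2 + (5/4)·R1
R3 → R3 + (1)·R1
R3 → R3 - (1/2)·R2
REF = 
  [   -4,    -4,    -5,     7]
  [    0,    -2, -13/4,  11/4]
  [    0,     0,  13/8,  13/8]

Back-substitution:
x₃ = (13/8) / (13/8) = 1
x₂ = (11/4 - (-13/4)(1)) / (-2) = -3
x₁ = (7 - (-4)(-3) - (-5)(1)) / (-4) = 0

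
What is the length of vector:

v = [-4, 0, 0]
4

||v||₂ = √((-4)² + (0)² + (0)²) = √16 = 4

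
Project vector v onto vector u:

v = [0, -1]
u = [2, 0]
proj_u(v) = [0, 0]

v·u = (0)(2) + (-1)(0) = 0
u·u = (2)² + (0)² = 4
proj_u(v) = (v·u / u·u) × u = (0/4) × u = (0) × u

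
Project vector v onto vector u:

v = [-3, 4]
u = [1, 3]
proj_u(v) = [9/10, 27/10]

v·u = (-3)(1) + (4)(3) = 9
u·u = (1)² + (3)² = 10
proj_u(v) = (v·u / u·u) × u = (9/10) × u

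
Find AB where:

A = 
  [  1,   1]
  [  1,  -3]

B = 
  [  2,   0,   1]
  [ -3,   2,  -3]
A is 2×2 and B is 2×3, so AB is 2×3. Each entry is (row of A)·(column of B):
AB[1,1] = (1)(2) + (1)(-3) = -1
AB[1,2] = (1)(0) + (1)(2) = 2
AB[1,3] = (1)(1) + (1)(-3) = -2
AB[2,1] = (1)(2) + (-3)(-3) = 11
AB[2,2] = (1)(0) + (-3)(2) = -6
AB[2,3] = (1)(1) + (-3)(-3) = 10

AB = 
  [ -1,   2,  -2]
  [ 11,  -6,  10]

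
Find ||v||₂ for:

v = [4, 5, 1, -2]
6.782

||v||₂ = √((4)² + (5)² + (1)² + (-2)²) = √46 = 6.782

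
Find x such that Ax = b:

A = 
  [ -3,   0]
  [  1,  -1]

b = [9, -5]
x = [-3, 2]

Row reduce the augmented matrix [A|b]:
R2 → R2 + (1/3)·R1
REF = 
  [ -3,   0,   9]
  [  0,  -1,  -2]

Back-substitution:
x₂ = (-2) / (-1) = 2
x₁ = (9 - (0)(2)) / (-3) = -3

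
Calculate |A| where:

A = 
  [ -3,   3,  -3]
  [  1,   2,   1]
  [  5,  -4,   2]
27

Cofactor expansion along row 1:
det(A) = (-3)·((2)(2) - (1)(-4)) - (3)·((1)(2) - (1)(5)) + (-3)·((1)(-4) - (2)(5))
  = (-3)(8) - (3)(-3) + (-3)(-14)
  = 27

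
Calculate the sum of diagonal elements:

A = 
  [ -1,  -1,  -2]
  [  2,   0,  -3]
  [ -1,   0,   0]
-1

tr(A) = -1 + 0 + 0 = -1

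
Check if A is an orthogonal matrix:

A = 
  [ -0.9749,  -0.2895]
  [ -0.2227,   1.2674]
No

AᵀA = 
  [  1,   0]
  [  0,   1.6901]
≠ I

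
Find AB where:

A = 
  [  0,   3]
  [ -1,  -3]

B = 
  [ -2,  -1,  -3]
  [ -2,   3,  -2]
A is 2×2 and B is 2×3, so AB is 2×3. Each entry is (row of A)·(column of B):
AB[1,1] = (0)(-2) + (3)(-2) = -6
AB[1,2] = (0)(-1) + (3)(3) = 9
AB[1,3] = (0)(-3) + (3)(-2) = -6
AB[2,1] = (-1)(-2) + (-3)(-2) = 8
AB[2,2] = (-1)(-1) + (-3)(3) = -8
AB[2,3] = (-1)(-3) + (-3)(-2) = 9

AB = 
  [ -6,   9,  -6]
  [  8,  -8,   9]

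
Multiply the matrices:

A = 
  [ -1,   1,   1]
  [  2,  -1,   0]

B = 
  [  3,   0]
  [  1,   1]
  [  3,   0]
AB = 
  [  1,   1]
  [  5,  -1]

A is 2×3 and B is 3×2, so AB is 2×2. Each entry is (row of A)·(column of B):
AB[1,1] = (-1)(3) + (1)(1) + (1)(3) = 1
AB[1,2] = (-1)(0) + (1)(1) + (1)(0) = 1
AB[2,1] = (2)(3) + (-1)(1) + (0)(3) = 5
AB[2,2] = (2)(0) + (-1)(1) + (0)(0) = -1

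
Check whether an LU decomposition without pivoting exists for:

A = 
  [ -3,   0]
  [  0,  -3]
Yes.
A[1,1] = -3 ≠ 0, so Gaussian elimination proceeds without a row swap: multiplier ℓ₂₁ = (0)/(-3) = 0, and U[2,2] = -3 - (0)(0) = -3.
L = 
  [  1,   0]
  [  0,   1]
U = 
  [ -3,   0]
  [  0,  -3]
Check row 2 of LU: [(0)(-3), (0)(0) + (-3)] = [0, -3] = row 2 of A ✓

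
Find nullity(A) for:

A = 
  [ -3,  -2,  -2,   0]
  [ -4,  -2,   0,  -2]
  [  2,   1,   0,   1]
nullity(A) = 2

Row reduce:
R2 → R2 - (4/3)·R1
R3 → R3 + (2/3)·R1
R3 → R3 + (1/2)·R2
REF = 
  [ -3,  -2,  -2,   0]
  [  0, 2/3, 8/3,  -2]
  [  0,   0,   0,   0]
Pivot columns: 1, 2 → 2 pivots.
rank(A) = 2, so nullity(A) = 4 - 2 = 2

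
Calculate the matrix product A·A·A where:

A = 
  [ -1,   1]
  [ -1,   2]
A^3 = 
  [ -1,   2]
  [ -2,   5]

A² = A·A:
A²[1,1] = (-1)(-1) + (1)(-1) = 0
A²[1,2] = (-1)(1) + (1)(2) = 1
A²[2,1] = (-1)(-1) + (2)(-1) = -1
A²[2,2] = (-1)(1) + (2)(2) = 3
A² = 
  [  0,   1]
  [ -1,   3]

A^3 = A^2·A:
A^3[1,1] = (0)(-1) + (1)(-1) = -1
A^3[1,2] = (0)(1) + (1)(2) = 2
A^3[2,1] = (-1)(-1) + (3)(-1) = -2
A^3[2,2] = (-1)(1) + (3)(2) = 5
A^3 = 
  [ -1,   2]
  [ -2,   5]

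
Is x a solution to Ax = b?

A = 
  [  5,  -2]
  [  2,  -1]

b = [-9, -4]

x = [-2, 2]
No

Ax = [-14, -6] ≠ b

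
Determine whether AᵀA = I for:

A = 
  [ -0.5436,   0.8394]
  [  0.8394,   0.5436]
Yes

AᵀA = 
  [  1.0001,   0]
  [  0,   1.0001]
≈ I (equal to I up to the 4-dp rounding of the entries)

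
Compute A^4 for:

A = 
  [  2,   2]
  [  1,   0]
A² = A·A:
A²[1,1] = (2)(2) + (2)(1) = 6
A²[1,2] = (2)(2) + (2)(0) = 4
A²[2,1] = (1)(2) + (0)(1) = 2
A²[2,2] = (1)(2) + (0)(0) = 2
A² = 
  [  6,   4]
  [  2,   2]

A^3 = A^2·A:
A^3[1,1] = (6)(2) + (4)(1) = 16
A^3[1,2] = (6)(2) + (4)(0) = 12
A^3[2,1] = (2)(2) + (2)(1) = 6
A^3[2,2] = (2)(2) + (2)(0) = 4
A^3 = 
  [ 16,  12]
  [  6,   4]

A^4 = A^3·A:
A^4[1,1] = (16)(2) + (12)(1) = 44
A^4[1,2] = (16)(2) + (12)(0) = 32
A^4[2,1] = (6)(2) + (4)(1) = 16
A^4[2,2] = (6)(2) + (4)(0) = 12
A^4 = 
  [ 44,  32]
  [ 16,  12]

Therefore
A^4 = 
  [ 44,  32]
  [ 16,  12]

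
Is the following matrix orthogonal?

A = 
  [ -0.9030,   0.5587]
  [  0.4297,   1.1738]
No

AᵀA = 
  [  1.0001,  -0.0001]
  [ -0.0001,   1.6900]
≠ I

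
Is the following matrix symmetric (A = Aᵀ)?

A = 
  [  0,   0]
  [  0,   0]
Yes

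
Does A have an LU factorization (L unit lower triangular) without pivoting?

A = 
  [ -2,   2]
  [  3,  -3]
Yes.
A[1,1] = -2 ≠ 0, so Gaussian elimination proceeds without a row swap: multiplier ℓ₂₁ = (3)/(-2) = -3/2, and U[2,2] = -3 - (-3/2)(2) = 0.
L = 
  [   1,    0]
  [-3/2,    1]
U = 
  [ -2,   2]
  [  0,   0]
Check row 2 of LU: [(-3/2)(-2), (-3/2)(2) + 0] = [3, -3] = row 2 of A ✓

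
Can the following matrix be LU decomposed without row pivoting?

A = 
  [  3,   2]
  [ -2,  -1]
Yes.
A[1,1] = 3 ≠ 0, so Gaussian elimination proceeds without a row swap: multiplier ℓ₂₁ = (-2)/(3) = -2/3, and U[2,2] = -1 - (-2/3)(2) = 1/3.
L = 
  [   1,    0]
  [-2/3,    1]
U = 
  [  3,   2]
  [  0, 1/3]
Check row 2 of LU: [(-2/3)(3), (-2/3)(2) + (1/3)] = [-2, -1] = row 2 of A ✓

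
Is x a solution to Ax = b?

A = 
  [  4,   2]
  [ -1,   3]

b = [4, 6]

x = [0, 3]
No

Ax = [6, 9] ≠ b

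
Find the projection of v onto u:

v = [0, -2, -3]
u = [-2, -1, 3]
v·u = (0)(-2) + (-2)(-1) + (-3)(3) = -7
u·u = (-2)² + (-1)² + (3)² = 14
proj_u(v) = (v·u / u·u) × u = (-7/14) × u = (-1/2) × u

proj_u(v) = [1, 1/2, -3/2]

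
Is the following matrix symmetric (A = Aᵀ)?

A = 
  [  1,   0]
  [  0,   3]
Yes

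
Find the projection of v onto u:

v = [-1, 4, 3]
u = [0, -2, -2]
proj_u(v) = [0, 7/2, 7/2]

v·u = (-1)(0) + (4)(-2) + (3)(-2) = -14
u·u = (0)² + (-2)² + (-2)² = 8
proj_u(v) = (v·u / u·u) × u = (-14/8) × u = (-7/4) × u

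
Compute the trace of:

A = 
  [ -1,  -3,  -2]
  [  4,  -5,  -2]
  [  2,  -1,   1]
-5

tr(A) = -1 + -5 + 1 = -5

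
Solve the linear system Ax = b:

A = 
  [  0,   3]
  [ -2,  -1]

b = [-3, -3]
x = [2, -1]

Row reduce the augmented matrix [A|b]:
Swap R1 ↔ R2
REF = 
  [ -2,  -1,  -3]
  [  0,   3,  -3]

Back-substitution:
x₂ = (-3) / 3 = -1
x₁ = (-3 - (-1)(-1)) / (-2) = 2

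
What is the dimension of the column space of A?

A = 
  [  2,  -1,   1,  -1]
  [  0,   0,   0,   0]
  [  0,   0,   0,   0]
dim(Col(A)) = 1

Row reduce:
(no row operations needed)
REF = 
  [  2,  -1,   1,  -1]
  [  0,   0,   0,   0]
  [  0,   0,   0,   0]
Pivot columns: 1 → 1 pivot.
dim(Col(A)) = number of pivot columns = 1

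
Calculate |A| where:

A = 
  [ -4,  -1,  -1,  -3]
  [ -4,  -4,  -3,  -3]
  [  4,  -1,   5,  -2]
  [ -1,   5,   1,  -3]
-279

Cofactor expansion along row 1: det(A) = a₁₁M₁₁ - a₁₂M₁₂ + a₁₃M₁₃ - a₁₄M₁₄

M₁₁ = det[[-4, -3, -3]; [-1, 5, -2]; [5, 1, -3]]
  = (-4)·((5)(-3) - (-2)(1)) - (-3)·((-1)(-3) - (-2)(5)) + (-3)·((-1)(1) - (5)(5))
  = (-4)(-13) - (-3)(13) + (-3)(-26)
  = 169
M₁₂ = det[[-4, -3, -3]; [4, 5, -2]; [-1, 1, -3]]
  = (-4)·((5)(-3) - (-2)(1)) - (-3)·((4)(-3) - (-2)(-1)) + (-3)·((4)(1) - (5)(-1))
  = (-4)(-13) - (-3)(-14) + (-3)(9)
  = -17
M₁₃ = det[[-4, -4, -3]; [4, -1, -2]; [-1, 5, -3]]
  = (-4)·((-1)(-3) - (-2)(5)) - (-4)·((4)(-3) - (-2)(-1)) + (-3)·((4)(5) - (-1)(-1))
  = (-4)(13) - (-4)(-14) + (-3)(19)
  = -165
M₁₄ = det[[-4, -4, -3]; [4, -1, 5]; [-1, 5, 1]]
  = (-4)·((-1)(1) - (5)(5)) - (-4)·((4)(1) - (5)(-1)) + (-3)·((4)(5) - (-1)(-1))
  = (-4)(-26) - (-4)(9) + (-3)(19)
  = 83

det(A) = (-4)(169) - (-1)(-17) + (-1)(-165) - (-3)(83) = -279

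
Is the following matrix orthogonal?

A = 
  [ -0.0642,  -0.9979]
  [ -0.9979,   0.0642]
Yes

AᵀA = 
  [  0.9999,   0]
  [  0,   0.9999]
≈ I (equal to I up to the 4-dp rounding of the entries)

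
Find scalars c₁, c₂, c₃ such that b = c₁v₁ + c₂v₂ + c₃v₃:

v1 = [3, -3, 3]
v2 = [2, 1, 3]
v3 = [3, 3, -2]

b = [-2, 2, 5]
c1 = -1, c2 = 2, c3 = -1

b = -1·v1 + 2·v2 + -1·v3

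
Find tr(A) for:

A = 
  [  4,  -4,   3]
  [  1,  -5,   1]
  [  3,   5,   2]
1

tr(A) = 4 + -5 + 2 = 1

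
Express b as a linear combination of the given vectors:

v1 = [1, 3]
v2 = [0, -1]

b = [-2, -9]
c1 = -2, c2 = 3

b = -2·v1 + 3·v2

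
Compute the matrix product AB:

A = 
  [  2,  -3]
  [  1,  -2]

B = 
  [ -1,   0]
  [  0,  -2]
A is 2×2 and B is 2×2, so AB is 2×2. Each entry is (row of A)·(column of B):
AB[1,1] = (2)(-1) + (-3)(0) = -2
AB[1,2] = (2)(0) + (-3)(-2) = 6
AB[2,1] = (1)(-1) + (-2)(0) = -1
AB[2,2] = (1)(0) + (-2)(-2) = 4

AB = 
  [ -2,   6]
  [ -1,   4]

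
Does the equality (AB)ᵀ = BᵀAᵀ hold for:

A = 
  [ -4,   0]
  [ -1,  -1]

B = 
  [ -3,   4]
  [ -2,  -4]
Yes

(AB)ᵀ = 
  [ 12,   5]
  [-16,   0]

BᵀAᵀ = 
  [ 12,   5]
  [-16,   0]

Both sides are equal — this is the standard identity (AB)ᵀ = BᵀAᵀ, which holds for all A, B.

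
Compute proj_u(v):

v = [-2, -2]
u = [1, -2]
proj_u(v) = [2/5, -4/5]

v·u = (-2)(1) + (-2)(-2) = 2
u·u = (1)² + (-2)² = 5
proj_u(v) = (v·u / u·u) × u = (2/5) × u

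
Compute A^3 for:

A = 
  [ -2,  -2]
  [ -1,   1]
A² = A·A:
A²[1,1] = (-2)(-2) + (-2)(-1) = 6
A²[1,2] = (-2)(-2) + (-2)(1) = 2
A²[2,1] = (-1)(-2) + (1)(-1) = 1
A²[2,2] = (-1)(-2) + (1)(1) = 3
A² = 
  [  6,   2]
  [  1,   3]

A^3 = A^2·A:
A^3[1,1] = (6)(-2) + (2)(-1) = -14
A^3[1,2] = (6)(-2) + (2)(1) = -10
A^3[2,1] = (1)(-2) + (3)(-1) = -5
A^3[2,2] = (1)(-2) + (3)(1) = 1
A^3 = 
  [-14, -10]
  [ -5,   1]

Therefore
A^3 = 
  [-14, -10]
  [ -5,   1]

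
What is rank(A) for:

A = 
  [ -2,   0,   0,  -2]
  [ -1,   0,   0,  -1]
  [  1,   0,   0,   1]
Row reduce:
R2 → R2 - (1/2)·R1
R3 → R3 + (1/2)·R1
REF = 
  [ -2,   0,   0,  -2]
  [  0,   0,   0,   0]
  [  0,   0,   0,   0]
Pivot columns: 1 → 1 pivot.

rank(A) = 1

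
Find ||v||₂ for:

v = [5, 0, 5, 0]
7.071

||v||₂ = √((5)² + (0)² + (5)² + (0)²) = √50 = 7.071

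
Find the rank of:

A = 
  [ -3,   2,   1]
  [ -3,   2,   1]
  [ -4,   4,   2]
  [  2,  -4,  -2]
rank(A) = 2

Row reduce:
R2 → R2 - (1)·R1
R3 → R3 - (4/3)·R1
R4 → R4 + (2/3)·R1
Swap R2 ↔ R3
R4 → R4 + (2)·R2
REF = 
  [ -3,   2,   1]
  [  0, 4/3, 2/3]
  [  0,   0,   0]
  [  0,   0,   0]
Pivot columns: 1, 2 → 2 pivots.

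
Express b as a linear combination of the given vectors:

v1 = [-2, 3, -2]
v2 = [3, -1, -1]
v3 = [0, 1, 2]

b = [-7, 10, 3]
c1 = 2, c2 = -1, c3 = 3

b = 2·v1 + -1·v2 + 3·v3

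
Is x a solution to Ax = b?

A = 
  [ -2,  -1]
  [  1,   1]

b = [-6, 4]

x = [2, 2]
Yes

Ax = [-6, 4] = b ✓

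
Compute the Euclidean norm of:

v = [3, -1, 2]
3.742

||v||₂ = √((3)² + (-1)² + (2)²) = √14 = 3.742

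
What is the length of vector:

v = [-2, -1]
2.236

||v||₂ = √((-2)² + (-1)²) = √5 = 2.236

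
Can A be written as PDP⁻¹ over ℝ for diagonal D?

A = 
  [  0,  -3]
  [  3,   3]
No

tr(A) = 3, det(A) = 9
Characteristic polynomial: λ² - tr(A)λ + det(A) = λ² - 3λ + 9
λ² - 3λ + 9 = 0  ⇒  λ = (3 ± √((-3)² - 4·(9)))/2 = (3 ± √(-27))/2
  = (3 + 3i√3)/2,  (3 - 3i√3)/2
Eigenvalues: (3 + 3i√3)/2, (3 - 3i√3)/2  (≈ 1.5 + 2.598i, 1.5 - 2.598i)
Has complex eigenvalues (not diagonalizable over ℝ).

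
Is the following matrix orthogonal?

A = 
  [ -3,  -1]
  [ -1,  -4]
No

AᵀA = 
  [ 10,   7]
  [  7,  17]
≠ I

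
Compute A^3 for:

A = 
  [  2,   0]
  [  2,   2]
A^3 = 
  [  8,   0]
  [ 24,   8]

A² = A·A:
A²[1,1] = (2)(2) + (0)(2) = 4
A²[1,2] = (2)(0) + (0)(2) = 0
A²[2,1] = (2)(2) + (2)(2) = 8
A²[2,2] = (2)(0) + (2)(2) = 4
A² = 
  [  4,   0]
  [  8,   4]

A^3 = A^2·A:
A^3[1,1] = (4)(2) + (0)(2) = 8
A^3[1,2] = (4)(0) + (0)(2) = 0
A^3[2,1] = (8)(2) + (4)(2) = 24
A^3[2,2] = (8)(0) + (4)(2) = 8
A^3 = 
  [  8,   0]
  [ 24,   8]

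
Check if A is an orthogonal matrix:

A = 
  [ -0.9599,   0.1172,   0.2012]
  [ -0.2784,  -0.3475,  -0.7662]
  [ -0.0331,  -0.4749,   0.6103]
No

AᵀA = 
  [  1,   0,   0]
  [  0,   0.3600,   0]
  [  0,   0,   1]
≠ I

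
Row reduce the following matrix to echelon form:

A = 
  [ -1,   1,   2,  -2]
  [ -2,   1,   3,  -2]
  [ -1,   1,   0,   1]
Row operations:
R2 → R2 - (2)·R1
R3 → R3 - (1)·R1

Resulting echelon form:
REF = 
  [ -1,   1,   2,  -2]
  [  0,  -1,  -1,   2]
  [  0,   0,  -2,   3]

Rank = 3 (number of non-zero pivot rows).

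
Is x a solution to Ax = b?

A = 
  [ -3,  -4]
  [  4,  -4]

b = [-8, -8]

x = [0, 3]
No

Ax = [-12, -12] ≠ b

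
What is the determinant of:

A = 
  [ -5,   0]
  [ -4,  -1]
For a 2×2 matrix, det = ad - bc = (-5)(-1) - (0)(-4) = 5

det(A) = 5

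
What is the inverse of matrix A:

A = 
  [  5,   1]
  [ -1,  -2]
det(A) = (5)(-2) - (1)(-1) = -9
For a 2×2 matrix, A⁻¹ = (1/det(A)) · [[d, -b], [-c, a]]
    = (-1/9) · [[-2, -1], [1, 5]]

A⁻¹ = 
  [ 2/9,  1/9]
  [-1/9, -5/9]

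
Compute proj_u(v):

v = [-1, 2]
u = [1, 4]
proj_u(v) = [7/17, 28/17]

v·u = (-1)(1) + (2)(4) = 7
u·u = (1)² + (4)² = 17
proj_u(v) = (v·u / u·u) × u = (7/17) × u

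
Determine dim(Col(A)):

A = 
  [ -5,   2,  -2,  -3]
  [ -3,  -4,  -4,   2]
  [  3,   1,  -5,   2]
dim(Col(A)) = 3

Row reduce:
R2 → R2 - (3/5)·R1
R3 → R3 + (3/5)·R1
R3 → R3 + (11/26)·R2
REF = 
  [    -5,      2,     -2,     -3]
  [     0,  -26/5,  -14/5,   19/5]
  [     0,      0, -96/13,  47/26]
Pivot columns: 1, 2, 3 → 3 pivots.
dim(Col(A)) = number of pivot columns = 3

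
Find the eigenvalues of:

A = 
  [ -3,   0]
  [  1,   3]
tr(A) = 0, det(A) = -9
Characteristic polynomial: λ² - tr(A)λ + det(A) = λ² - 9
λ² - 9 = (λ + 3)(λ - 3)

λ = 3, -3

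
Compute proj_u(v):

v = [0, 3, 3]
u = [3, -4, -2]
v·u = (0)(3) + (3)(-4) + (3)(-2) = -18
u·u = (3)² + (-4)² + (-2)² = 29
proj_u(v) = (v·u / u·u) × u = (-18/29) × u

proj_u(v) = [-54/29, 72/29, 36/29]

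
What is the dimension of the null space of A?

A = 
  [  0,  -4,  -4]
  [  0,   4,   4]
nullity(A) = 2

Row reduce:
R2 → R2 + (1)·R1
REF = 
  [  0,  -4,  -4]
  [  0,   0,   0]
Pivot columns: 2 → 1 pivot.
rank(A) = 1, so nullity(A) = 3 - 1 = 2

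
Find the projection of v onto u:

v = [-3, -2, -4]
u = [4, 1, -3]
v·u = (-3)(4) + (-2)(1) + (-4)(-3) = -2
u·u = (4)² + (1)² + (-3)² = 26
proj_u(v) = (v·u / u·u) × u = (-2/26) × u = (-1/13) × u

proj_u(v) = [-4/13, -1/13, 3/13]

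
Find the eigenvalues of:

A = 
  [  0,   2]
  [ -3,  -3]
λ = (-3 + i√15)/2, (-3 - i√15)/2  (≈ -1.5 + 1.936i, -1.5 - 1.936i)

tr(A) = -3, det(A) = 6
Characteristic polynomial: λ² - tr(A)λ + det(A) = λ² + 3λ + 6
λ² + 3λ + 6 = 0  ⇒  λ = (-3 ± √((3)² - 4·(6)))/2 = (-3 ± √(-15))/2
  = (-3 + i√15)/2,  (-3 - i√15)/2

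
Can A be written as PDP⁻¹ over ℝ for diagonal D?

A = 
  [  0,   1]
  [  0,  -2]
Yes

tr(A) = -2, det(A) = 0
Characteristic polynomial: λ² - tr(A)λ + det(A) = λ² + 2λ
λ² + 2λ = λ(λ + 2)
Eigenvalues: 0, -2
λ=-2: alg. mult. = 1, geom. mult. = 2 - rank(A - (-2)I) = 2 - 1 = 1
λ=0: alg. mult. = 1, geom. mult. = 2 - rank(A - (0)I) = 2 - 1 = 1
Sum of geometric multiplicities equals n, so A has n independent eigenvectors.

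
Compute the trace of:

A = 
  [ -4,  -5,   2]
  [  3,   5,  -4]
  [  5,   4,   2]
3

tr(A) = -4 + 5 + 2 = 3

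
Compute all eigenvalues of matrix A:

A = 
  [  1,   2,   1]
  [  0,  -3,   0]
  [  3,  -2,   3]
Characteristic polynomial: det(λI - A) = λ³ - λ² - 12λ
The constant term is 0, so λ = 0 is a root: p(λ) = λ(λ² - λ - 12)
λ² - λ - 12 = (λ + 3)(λ - 4)

λ = 0, 4, -3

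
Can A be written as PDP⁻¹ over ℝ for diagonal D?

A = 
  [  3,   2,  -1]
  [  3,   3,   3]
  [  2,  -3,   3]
No

Characteristic polynomial: det(λI - A) = λ³ - 9λ² + 32λ - 63
By the rational root theorem any rational root is an integer dividing 63; none of those is a root, so p(λ) has no rational roots and hence (being an irreducible cubic) no repeated roots.
Discriminant of the cubic: Δ = -12407
Δ < 0 ⇒ one real eigenvalue and a complex-conjugate pair: λ ≈ 5.166, 1.917 + 2.919i, 1.917 - 2.919i
Has complex eigenvalues (not diagonalizable over ℝ).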